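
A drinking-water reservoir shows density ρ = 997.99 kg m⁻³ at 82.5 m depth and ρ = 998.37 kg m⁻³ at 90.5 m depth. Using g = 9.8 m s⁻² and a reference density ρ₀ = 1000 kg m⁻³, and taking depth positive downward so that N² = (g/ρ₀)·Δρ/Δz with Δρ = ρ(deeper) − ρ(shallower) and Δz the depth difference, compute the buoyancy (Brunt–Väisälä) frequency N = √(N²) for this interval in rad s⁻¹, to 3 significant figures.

0.0216 rad s⁻¹

Δρ = 998.37 − 997.99 = 0.38 kg m⁻³ over Δz = 90.5 − 82.5 = 8 m.
N² = (9.8/1000) × (0.38/8) = 4.6550 × 10⁻⁴ s⁻².
N = √(4.6550 × 10⁻⁴) = 0.021575 rad s⁻¹ ≈ 0.0216 rad s⁻¹.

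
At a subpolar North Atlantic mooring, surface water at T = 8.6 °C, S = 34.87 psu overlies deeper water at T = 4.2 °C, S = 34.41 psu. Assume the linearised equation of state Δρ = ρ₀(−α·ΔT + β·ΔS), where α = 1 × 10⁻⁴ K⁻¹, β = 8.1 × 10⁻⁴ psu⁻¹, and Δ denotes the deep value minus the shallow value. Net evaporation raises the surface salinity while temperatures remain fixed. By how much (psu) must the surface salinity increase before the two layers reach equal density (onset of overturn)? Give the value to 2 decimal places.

0.08 psu

Neutral buoyancy requires −α(T_deep − T_surf) + β(S_deep − S_surf′) = 0.
S_surf′ = S_deep − (α/β)·ΔT = 34.41 − (1 × 10⁻⁴/8.1 × 10⁻⁴)·(-4.4) = 34.9532 psu.
Increase required: 34.9532 − 34.87 = 0.0832 psu.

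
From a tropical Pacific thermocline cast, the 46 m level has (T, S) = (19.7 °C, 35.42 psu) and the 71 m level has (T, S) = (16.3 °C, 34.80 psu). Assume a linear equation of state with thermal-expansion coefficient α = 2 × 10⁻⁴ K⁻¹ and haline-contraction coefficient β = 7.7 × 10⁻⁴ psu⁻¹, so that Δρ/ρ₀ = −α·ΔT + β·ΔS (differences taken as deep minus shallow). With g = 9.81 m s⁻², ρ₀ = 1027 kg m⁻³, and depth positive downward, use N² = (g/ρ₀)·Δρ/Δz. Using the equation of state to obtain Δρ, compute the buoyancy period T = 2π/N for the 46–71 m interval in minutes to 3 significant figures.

11.7 min

ΔT = -3.4 K, ΔS = -0.62 psu (deep − shallow).
Δρ/ρ₀ = −αΔT + βΔS = 6.80 × 10⁻⁴ − 4.774 × 10⁻⁴ = 2.026 × 10⁻⁴, so Δρ ≈ 0.2081 kg m⁻³.
N² = (g/ρ₀)·Δρ/Δz = g·(Δρ/ρ₀)/Δz = 9.81 × 2.026 × 10⁻⁴ / 25 = 7.9500 × 10⁻⁵ s⁻².
N = √(7.9500 × 10⁻⁵) = 8.9163 × 10⁻³ rad s⁻¹ → T = 2π/N = 704.69 s = 11.745 min ≈ 11.7 min.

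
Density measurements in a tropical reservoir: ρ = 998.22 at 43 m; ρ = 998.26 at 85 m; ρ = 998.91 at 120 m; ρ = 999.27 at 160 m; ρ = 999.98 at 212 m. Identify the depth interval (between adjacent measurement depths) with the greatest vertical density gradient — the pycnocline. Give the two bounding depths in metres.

85–120 m

Compute the density gradient over each adjacent pair:
  43–85 m: Δρ/Δz = 0.04/42 = 9.5 × 10⁻⁴ kg m⁻⁴
  85–120 m: Δρ/Δz = 0.65/35 = 0.019 kg m⁻⁴
  120–160 m: Δρ/Δz = 0.36/40 = 9.0 × 10⁻³ kg m⁻⁴
  160–212 m: Δρ/Δz = 0.71/52 = 0.014 kg m⁻⁴
The largest gradient is in the 85–120 m interval — the pycnocline.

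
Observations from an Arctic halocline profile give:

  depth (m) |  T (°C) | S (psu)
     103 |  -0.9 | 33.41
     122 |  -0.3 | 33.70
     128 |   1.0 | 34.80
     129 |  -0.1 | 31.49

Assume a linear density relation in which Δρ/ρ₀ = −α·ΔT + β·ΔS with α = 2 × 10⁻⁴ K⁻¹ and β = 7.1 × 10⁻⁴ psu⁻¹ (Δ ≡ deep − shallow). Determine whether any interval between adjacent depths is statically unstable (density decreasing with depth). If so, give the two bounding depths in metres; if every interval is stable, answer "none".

Evaluate Δρ/ρ₀ = −αΔT + βΔS across each adjacent pair:
  103–122 m: −αΔT+βΔS = −(2 × 10⁻⁴)(+0.6)+(7.1 × 10⁻⁴)(+0.29) = 8.6 × 10⁻⁵ → stable
  122–128 m: −αΔT+βΔS = −(2 × 10⁻⁴)(+1.3)+(7.1 × 10⁻⁴)(+1.10) = 5.2 × 10⁻⁴ → stable
  128–129 m: −αΔT+βΔS = −(2 × 10⁻⁴)(-1.1)+(7.1 × 10⁻⁴)(-3.31) = -2.1 × 10⁻³ → UNSTABLE
The 128–129 m interval has Δρ < 0: lighter water underlies denser water.

128–129 m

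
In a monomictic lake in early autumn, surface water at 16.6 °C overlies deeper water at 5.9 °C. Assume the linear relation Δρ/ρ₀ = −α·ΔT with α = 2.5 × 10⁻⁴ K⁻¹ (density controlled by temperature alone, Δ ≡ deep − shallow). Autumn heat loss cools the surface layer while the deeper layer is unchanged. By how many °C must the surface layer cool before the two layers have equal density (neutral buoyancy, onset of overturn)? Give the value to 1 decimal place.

With temperature the only control, equal density requires T_surf′ = T_deep.
T_surf′ = 5.9 °C.
Cooling required: 16.6 − 5.9 = 10.7 °C.

10.7 °C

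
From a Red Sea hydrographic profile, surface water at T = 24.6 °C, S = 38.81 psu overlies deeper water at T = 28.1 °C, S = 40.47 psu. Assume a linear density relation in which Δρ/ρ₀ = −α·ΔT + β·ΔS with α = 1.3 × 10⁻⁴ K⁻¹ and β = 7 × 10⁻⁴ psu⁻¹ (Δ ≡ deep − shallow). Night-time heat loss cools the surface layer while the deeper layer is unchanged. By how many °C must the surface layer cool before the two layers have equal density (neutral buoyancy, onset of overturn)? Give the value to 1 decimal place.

Neutral buoyancy requires Δρ = 0, i.e. −α(T_deep − T_surf′) + β(S_deep − S_surf) = 0.
T_surf′ = T_deep − (β/α)·ΔS = 28.1 − (7 × 10⁻⁴/1.3 × 10⁻⁴)·(+1.66) = 19.162 °C.
Cooling required: 24.6 − (19.162) = 5.438 °C.

5.4 °C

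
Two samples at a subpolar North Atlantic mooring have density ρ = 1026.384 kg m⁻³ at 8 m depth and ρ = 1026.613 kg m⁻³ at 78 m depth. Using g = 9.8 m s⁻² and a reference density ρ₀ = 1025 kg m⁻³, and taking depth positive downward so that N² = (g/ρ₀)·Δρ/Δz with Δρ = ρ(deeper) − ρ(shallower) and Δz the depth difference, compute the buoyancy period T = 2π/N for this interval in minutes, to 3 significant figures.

Δρ = 1026.613 − 1026.384 = 0.229 kg m⁻³ over Δz = 78 − 8 = 70 m.
N² = (9.8/1025) × (0.229/70) = 3.1278 × 10⁻⁵ s⁻².
N = √(3.1278 × 10⁻⁵) = 5.5927 × 10⁻³ rad s⁻¹, so T = 2π/N = 1.1235 × 10³ s = 18.725 min ≈ 18.7 min.

18.7 min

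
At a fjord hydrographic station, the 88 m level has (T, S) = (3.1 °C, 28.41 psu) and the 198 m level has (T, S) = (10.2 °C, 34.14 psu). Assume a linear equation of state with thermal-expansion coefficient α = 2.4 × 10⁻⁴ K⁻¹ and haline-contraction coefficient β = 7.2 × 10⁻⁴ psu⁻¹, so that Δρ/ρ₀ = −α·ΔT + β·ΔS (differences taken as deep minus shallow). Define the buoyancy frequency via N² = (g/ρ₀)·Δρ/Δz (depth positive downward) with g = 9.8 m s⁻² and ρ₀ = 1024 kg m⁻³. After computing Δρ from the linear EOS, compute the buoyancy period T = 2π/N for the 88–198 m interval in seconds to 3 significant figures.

ΔT = +7.1 K, ΔS = +5.73 psu (deep − shallow).
Δρ/ρ₀ = −αΔT + βΔS = -1.704 × 10⁻³ + 4.1256 × 10⁻³ = 2.4216 × 10⁻³, so Δρ ≈ 2.480 kg m⁻³.
N² = (g/ρ₀)·Δρ/Δz = g·(Δρ/ρ₀)/Δz = 9.8 × 2.4216 × 10⁻³ / 110 = 2.1574 × 10⁻⁴ s⁻².
N = √(2.1574 × 10⁻⁴) = 0.014688 rad s⁻¹ → T = 2π/N = 427.78 s ≈ 428 s.

428 s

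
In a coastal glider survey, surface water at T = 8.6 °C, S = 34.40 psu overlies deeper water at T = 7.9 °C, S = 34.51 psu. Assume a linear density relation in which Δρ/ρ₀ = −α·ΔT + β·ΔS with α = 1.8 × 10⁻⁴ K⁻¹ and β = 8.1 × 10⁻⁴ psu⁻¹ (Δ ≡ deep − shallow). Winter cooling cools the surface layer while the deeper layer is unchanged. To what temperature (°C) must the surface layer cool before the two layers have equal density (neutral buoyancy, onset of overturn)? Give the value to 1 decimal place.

7.4 °C

Neutral buoyancy requires Δρ = 0, i.e. −α(T_deep − T_surf′) + β(S_deep − S_surf) = 0.
T_surf′ = T_deep − (β/α)·ΔS = 7.9 − (8.1 × 10⁻⁴/1.8 × 10⁻⁴)·(+0.11) = 7.405 °C.
Cooling required: 8.6 − (7.405) = 1.195 °C.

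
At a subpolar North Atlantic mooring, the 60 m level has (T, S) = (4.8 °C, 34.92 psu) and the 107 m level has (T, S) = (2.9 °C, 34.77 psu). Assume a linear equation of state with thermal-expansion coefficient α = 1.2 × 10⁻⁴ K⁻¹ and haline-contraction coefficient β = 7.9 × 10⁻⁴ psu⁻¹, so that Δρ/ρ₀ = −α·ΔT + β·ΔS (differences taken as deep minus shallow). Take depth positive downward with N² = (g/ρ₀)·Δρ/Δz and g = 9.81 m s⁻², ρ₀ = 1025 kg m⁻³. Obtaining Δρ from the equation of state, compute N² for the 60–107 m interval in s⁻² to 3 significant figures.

ΔT = -1.9 K, ΔS = -0.15 psu (deep − shallow).
Δρ/ρ₀ = −αΔT + βΔS = 2.28 × 10⁻⁴ − 1.185 × 10⁻⁴ = 1.095 × 10⁻⁴, so Δρ ≈ 0.1122 kg m⁻³.
N² = (g/ρ₀)·Δρ/Δz = g·(Δρ/ρ₀)/Δz = 9.81 × 1.095 × 10⁻⁴ / 47 = 2.2855 × 10⁻⁵ s⁻² ≈ 2.29 × 10⁻⁵ s⁻².

2.29 × 10⁻⁵ s⁻²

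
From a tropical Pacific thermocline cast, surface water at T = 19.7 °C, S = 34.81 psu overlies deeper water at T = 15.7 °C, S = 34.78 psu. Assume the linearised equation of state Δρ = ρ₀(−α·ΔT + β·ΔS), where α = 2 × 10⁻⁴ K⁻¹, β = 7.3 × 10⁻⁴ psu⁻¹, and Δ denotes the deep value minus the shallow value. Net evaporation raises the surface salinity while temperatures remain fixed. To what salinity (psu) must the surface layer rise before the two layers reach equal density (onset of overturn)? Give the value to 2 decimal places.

35.88 psu

Neutral buoyancy requires −α(T_deep − T_surf) + β(S_deep − S_surf′) = 0.
S_surf′ = S_deep − (α/β)·ΔT = 34.78 − (2 × 10⁻⁴/7.3 × 10⁻⁴)·(-4.0) = 35.8759 psu.
Increase required: 35.8759 − 34.81 = 1.0659 psu.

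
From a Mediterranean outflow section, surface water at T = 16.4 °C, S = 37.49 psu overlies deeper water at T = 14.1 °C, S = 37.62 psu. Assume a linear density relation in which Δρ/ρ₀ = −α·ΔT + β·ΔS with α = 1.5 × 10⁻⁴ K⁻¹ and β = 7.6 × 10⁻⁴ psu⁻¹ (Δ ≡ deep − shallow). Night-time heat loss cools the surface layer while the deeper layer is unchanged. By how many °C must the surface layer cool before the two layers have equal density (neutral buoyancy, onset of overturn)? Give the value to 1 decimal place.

3.0 °C

Neutral buoyancy requires Δρ = 0, i.e. −α(T_deep − T_surf′) + β(S_deep − S_surf) = 0.
T_surf′ = T_deep − (β/α)·ΔS = 14.1 − (7.6 × 10⁻⁴/1.5 × 10⁻⁴)·(+0.13) = 13.441 °C.
Cooling required: 16.4 − (13.441) = 2.959 °C.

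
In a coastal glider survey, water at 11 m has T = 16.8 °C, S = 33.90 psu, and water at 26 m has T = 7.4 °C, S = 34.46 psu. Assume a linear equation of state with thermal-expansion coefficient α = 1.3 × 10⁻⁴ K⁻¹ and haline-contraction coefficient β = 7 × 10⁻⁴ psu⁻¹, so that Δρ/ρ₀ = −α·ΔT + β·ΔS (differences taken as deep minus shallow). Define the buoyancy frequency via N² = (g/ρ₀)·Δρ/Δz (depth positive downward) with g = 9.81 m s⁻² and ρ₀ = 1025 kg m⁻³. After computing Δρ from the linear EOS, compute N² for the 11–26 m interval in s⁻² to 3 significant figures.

1.06 × 10⁻³ s⁻²

ΔT = -9.4 K, ΔS = +0.56 psu (deep − shallow).
Δρ/ρ₀ = −αΔT + βΔS = 1.222 × 10⁻³ + 3.92 × 10⁻⁴ = 1.614 × 10⁻³, so Δρ ≈ 1.654 kg m⁻³.
N² = (g/ρ₀)·Δρ/Δz = g·(Δρ/ρ₀)/Δz = 9.81 × 1.614 × 10⁻³ / 15 = 1.0556 × 10⁻³ s⁻² ≈ 1.06 × 10⁻³ s⁻².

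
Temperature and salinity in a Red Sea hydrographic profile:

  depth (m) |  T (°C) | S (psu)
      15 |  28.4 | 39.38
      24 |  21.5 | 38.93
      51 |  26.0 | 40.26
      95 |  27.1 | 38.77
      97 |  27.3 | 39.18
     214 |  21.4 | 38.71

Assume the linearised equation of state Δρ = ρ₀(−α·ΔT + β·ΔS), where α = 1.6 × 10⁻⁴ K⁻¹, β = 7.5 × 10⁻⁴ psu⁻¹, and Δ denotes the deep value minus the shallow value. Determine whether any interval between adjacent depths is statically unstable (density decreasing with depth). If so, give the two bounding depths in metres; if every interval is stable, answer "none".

Evaluate Δρ/ρ₀ = −αΔT + βΔS across each adjacent pair:
  15–24 m: −αΔT+βΔS = −(1.6 × 10⁻⁴)(-6.9)+(7.5 × 10⁻⁴)(-0.45) = 7.7 × 10⁻⁴ → stable
  24–51 m: −αΔT+βΔS = −(1.6 × 10⁻⁴)(+4.5)+(7.5 × 10⁻⁴)(+1.33) = 2.8 × 10⁻⁴ → stable
  51–95 m: −αΔT+βΔS = −(1.6 × 10⁻⁴)(+1.1)+(7.5 × 10⁻⁴)(-1.49) = -1.3 × 10⁻³ → UNSTABLE
  95–97 m: −αΔT+βΔS = −(1.6 × 10⁻⁴)(+0.2)+(7.5 × 10⁻⁴)(+0.41) = 2.8 × 10⁻⁴ → stable
  97–214 m: −αΔT+βΔS = −(1.6 × 10⁻⁴)(-5.9)+(7.5 × 10⁻⁴)(-0.47) = 5.9 × 10⁻⁴ → stable
The 51–95 m interval has Δρ < 0: lighter water underlies denser water.

51–95 m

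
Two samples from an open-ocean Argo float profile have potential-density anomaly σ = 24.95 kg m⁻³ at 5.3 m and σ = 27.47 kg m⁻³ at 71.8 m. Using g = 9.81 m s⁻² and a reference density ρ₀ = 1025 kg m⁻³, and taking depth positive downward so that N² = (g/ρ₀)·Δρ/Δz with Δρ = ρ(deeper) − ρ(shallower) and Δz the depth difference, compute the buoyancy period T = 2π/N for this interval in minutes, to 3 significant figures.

5.50 min

Δρ = 1027.47 − 1024.95 = 2.52 kg m⁻³ over Δz = 71.8 − 5.3 = 66.5 m.
N² = (9.81/1025) × (2.52/66.5) = 3.6268 × 10⁻⁴ s⁻².
N = √(3.6268 × 10⁻⁴) = 0.019044 rad s⁻¹, so T = 2π/N = 329.93 s = 5.4988 min ≈ 5.50 min.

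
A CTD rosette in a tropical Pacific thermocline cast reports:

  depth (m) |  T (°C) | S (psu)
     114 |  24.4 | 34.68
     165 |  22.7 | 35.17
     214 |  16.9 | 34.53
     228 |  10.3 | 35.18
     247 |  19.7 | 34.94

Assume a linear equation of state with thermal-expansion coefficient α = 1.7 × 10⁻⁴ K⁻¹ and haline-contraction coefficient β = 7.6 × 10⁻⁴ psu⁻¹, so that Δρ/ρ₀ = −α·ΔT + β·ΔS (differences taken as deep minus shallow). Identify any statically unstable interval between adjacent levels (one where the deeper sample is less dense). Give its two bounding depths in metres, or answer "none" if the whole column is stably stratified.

Evaluate Δρ/ρ₀ = −αΔT + βΔS across each adjacent pair:
  114–165 m: −αΔT+βΔS = −(1.7 × 10⁻⁴)(-1.7)+(7.6 × 10⁻⁴)(+0.49) = 6.6 × 10⁻⁴ → stable
  165–214 m: −αΔT+βΔS = −(1.7 × 10⁻⁴)(-5.8)+(7.6 × 10⁻⁴)(-0.64) = 5.0 × 10⁻⁴ → stable
  214–228 m: −αΔT+βΔS = −(1.7 × 10⁻⁴)(-6.6)+(7.6 × 10⁻⁴)(+0.65) = 1.6 × 10⁻³ → stable
  228–247 m: −αΔT+βΔS = −(1.7 × 10⁻⁴)(+9.4)+(7.6 × 10⁻⁴)(-0.24) = -1.8 × 10⁻³ → UNSTABLE
The 228–247 m interval has Δρ < 0: lighter water underlies denser water.

228–247 m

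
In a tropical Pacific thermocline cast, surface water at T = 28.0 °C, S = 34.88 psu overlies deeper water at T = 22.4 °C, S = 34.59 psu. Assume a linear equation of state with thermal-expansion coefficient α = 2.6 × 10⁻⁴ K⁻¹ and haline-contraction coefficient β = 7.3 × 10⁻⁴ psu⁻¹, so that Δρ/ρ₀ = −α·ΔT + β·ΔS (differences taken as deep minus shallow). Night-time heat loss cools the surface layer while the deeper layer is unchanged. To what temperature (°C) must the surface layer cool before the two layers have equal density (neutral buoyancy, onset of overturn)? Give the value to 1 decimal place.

23.2 °C

Neutral buoyancy requires Δρ = 0, i.e. −α(T_deep − T_surf′) + β(S_deep − S_surf) = 0.
T_surf′ = T_deep − (β/α)·ΔS = 22.4 − (7.3 × 10⁻⁴/2.6 × 10⁻⁴)·(-0.29) = 23.214 °C.
Cooling required: 28.0 − (23.214) = 4.786 °C.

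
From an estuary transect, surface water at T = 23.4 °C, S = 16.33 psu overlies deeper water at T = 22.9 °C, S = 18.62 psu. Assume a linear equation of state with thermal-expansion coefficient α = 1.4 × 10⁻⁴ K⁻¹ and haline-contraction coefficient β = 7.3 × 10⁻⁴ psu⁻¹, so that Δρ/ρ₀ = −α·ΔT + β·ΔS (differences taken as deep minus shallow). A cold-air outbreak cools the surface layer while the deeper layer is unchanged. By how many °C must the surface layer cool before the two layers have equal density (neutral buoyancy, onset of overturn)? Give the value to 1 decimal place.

12.4 °C

Neutral buoyancy requires Δρ = 0, i.e. −α(T_deep − T_surf′) + β(S_deep − S_surf) = 0.
T_surf′ = T_deep − (β/α)·ΔS = 22.9 − (7.3 × 10⁻⁴/1.4 × 10⁻⁴)·(+2.29) = 10.959 °C.
Cooling required: 23.4 − (10.959) = 12.441 °C.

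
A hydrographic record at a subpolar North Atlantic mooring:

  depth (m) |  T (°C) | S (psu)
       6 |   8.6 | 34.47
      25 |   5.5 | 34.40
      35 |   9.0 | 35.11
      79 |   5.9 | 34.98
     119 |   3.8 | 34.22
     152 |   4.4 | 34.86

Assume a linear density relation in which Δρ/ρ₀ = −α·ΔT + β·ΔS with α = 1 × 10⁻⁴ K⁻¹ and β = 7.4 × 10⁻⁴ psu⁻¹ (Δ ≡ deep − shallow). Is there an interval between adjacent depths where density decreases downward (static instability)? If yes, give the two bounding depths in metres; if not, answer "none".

79–119 m

Evaluate Δρ/ρ₀ = −αΔT + βΔS across each adjacent pair:
  6–25 m: −αΔT+βΔS = −(1 × 10⁻⁴)(-3.1)+(7.4 × 10⁻⁴)(-0.07) = 2.6 × 10⁻⁴ → stable
  25–35 m: −αΔT+βΔS = −(1 × 10⁻⁴)(+3.5)+(7.4 × 10⁻⁴)(+0.71) = 1.8 × 10⁻⁴ → stable
  35–79 m: −αΔT+βΔS = −(1 × 10⁻⁴)(-3.1)+(7.4 × 10⁻⁴)(-0.13) = 2.1 × 10⁻⁴ → stable
  79–119 m: −αΔT+βΔS = −(1 × 10⁻⁴)(-2.1)+(7.4 × 10⁻⁴)(-0.76) = -3.5 × 10⁻⁴ → UNSTABLE
  119–152 m: −αΔT+βΔS = −(1 × 10⁻⁴)(+0.6)+(7.4 × 10⁻⁴)(+0.64) = 4.1 × 10⁻⁴ → stable
The 79–119 m interval has Δρ < 0: lighter water underlies denser water.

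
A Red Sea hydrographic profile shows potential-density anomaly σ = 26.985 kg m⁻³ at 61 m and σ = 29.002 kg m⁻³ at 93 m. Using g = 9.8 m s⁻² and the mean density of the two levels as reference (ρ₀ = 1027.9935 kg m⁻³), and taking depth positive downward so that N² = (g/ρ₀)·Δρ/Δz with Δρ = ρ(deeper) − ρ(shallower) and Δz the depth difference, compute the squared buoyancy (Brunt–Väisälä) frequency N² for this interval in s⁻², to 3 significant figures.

Δρ = 1029.002 − 1026.985 = 2.017 kg m⁻³ over Δz = 93 − 61 = 32 m.
N² = (9.8/1027.9935) × (2.017/32) = 6.0089 × 10⁻⁴ s⁻² ≈ 6.01 × 10⁻⁴ s⁻².
N² > 0, so the interval is statically stable.

6.01 × 10⁻⁴ s⁻²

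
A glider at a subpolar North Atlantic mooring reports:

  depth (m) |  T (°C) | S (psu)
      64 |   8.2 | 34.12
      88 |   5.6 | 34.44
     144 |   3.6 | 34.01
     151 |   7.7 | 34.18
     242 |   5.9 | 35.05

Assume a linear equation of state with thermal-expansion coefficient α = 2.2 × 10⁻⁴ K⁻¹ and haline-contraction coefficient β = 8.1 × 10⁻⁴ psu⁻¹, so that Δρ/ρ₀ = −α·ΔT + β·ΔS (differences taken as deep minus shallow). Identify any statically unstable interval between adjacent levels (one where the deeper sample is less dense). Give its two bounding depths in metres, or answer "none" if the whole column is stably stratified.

144–151 m

Evaluate Δρ/ρ₀ = −αΔT + βΔS across each adjacent pair:
  64–88 m: −αΔT+βΔS = −(2.2 × 10⁻⁴)(-2.6)+(8.1 × 10⁻⁴)(+0.32) = 8.3 × 10⁻⁴ → stable
  88–144 m: −αΔT+βΔS = −(2.2 × 10⁻⁴)(-2.0)+(8.1 × 10⁻⁴)(-0.43) = 9.2 × 10⁻⁵ → stable
  144–151 m: −αΔT+βΔS = −(2.2 × 10⁻⁴)(+4.1)+(8.1 × 10⁻⁴)(+0.17) = -7.6 × 10⁻⁴ → UNSTABLE
  151–242 m: −αΔT+βΔS = −(2.2 × 10⁻⁴)(-1.8)+(8.1 × 10⁻⁴)(+0.87) = 1.1 × 10⁻³ → stable
The 144–151 m interval has Δρ < 0: lighter water underlies denser water.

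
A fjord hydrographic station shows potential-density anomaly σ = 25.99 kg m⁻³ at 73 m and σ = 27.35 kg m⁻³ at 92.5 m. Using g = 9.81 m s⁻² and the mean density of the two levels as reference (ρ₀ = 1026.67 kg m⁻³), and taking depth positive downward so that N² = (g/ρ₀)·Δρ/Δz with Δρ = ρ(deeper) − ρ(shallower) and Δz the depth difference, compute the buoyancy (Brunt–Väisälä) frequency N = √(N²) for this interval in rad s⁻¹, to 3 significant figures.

0.0258 rad s⁻¹

Δρ = 1027.35 − 1025.99 = 1.36 kg m⁻³ over Δz = 92.5 − 73 = 19.5 m.
N² = (9.81/1026.67) × (1.36/19.5) = 6.6641 × 10⁻⁴ s⁻².
N = √(6.6641 × 10⁻⁴) = 0.025815 rad s⁻¹ ≈ 0.0258 rad s⁻¹.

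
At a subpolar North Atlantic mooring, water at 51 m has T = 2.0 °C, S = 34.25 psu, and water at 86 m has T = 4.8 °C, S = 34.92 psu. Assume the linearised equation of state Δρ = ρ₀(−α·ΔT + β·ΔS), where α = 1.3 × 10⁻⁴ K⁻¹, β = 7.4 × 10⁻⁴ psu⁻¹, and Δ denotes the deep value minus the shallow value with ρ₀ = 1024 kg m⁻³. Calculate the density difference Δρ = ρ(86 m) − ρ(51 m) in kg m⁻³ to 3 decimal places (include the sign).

+0.135 kg m⁻³

ΔT = +2.8 K, ΔS = +0.67 psu (deep − shallow).
Δρ/ρ₀ = −(1.3 × 10⁻⁴)(+2.8) + (7.4 × 10⁻⁴)(+0.67) = 1.318 × 10⁻⁴.
Δρ = 1024 × (1.318 × 10⁻⁴) = +0.135 kg m⁻³.
Positive Δρ: denser below, stable.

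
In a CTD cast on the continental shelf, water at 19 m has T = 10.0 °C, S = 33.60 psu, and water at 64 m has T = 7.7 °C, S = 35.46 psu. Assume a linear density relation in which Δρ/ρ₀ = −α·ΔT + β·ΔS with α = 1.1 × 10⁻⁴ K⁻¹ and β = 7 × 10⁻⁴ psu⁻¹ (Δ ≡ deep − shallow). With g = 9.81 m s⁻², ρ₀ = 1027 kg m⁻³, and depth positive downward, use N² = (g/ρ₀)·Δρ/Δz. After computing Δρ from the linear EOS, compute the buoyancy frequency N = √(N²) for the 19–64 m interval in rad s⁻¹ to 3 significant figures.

ΔT = -2.3 K, ΔS = +1.86 psu (deep − shallow).
Δρ/ρ₀ = −αΔT + βΔS = 2.53 × 10⁻⁴ + 1.302 × 10⁻³ = 1.555 × 10⁻³, so Δρ ≈ 1.597 kg m⁻³.
N² = (g/ρ₀)·Δρ/Δz = g·(Δρ/ρ₀)/Δz = 9.81 × 1.555 × 10⁻³ / 45 = 3.3899 × 10⁻⁴ s⁻².
N = √(3.3899 × 10⁻⁴) = 0.018412 rad s⁻¹ ≈ 0.0184 rad s⁻¹.

0.0184 rad s⁻¹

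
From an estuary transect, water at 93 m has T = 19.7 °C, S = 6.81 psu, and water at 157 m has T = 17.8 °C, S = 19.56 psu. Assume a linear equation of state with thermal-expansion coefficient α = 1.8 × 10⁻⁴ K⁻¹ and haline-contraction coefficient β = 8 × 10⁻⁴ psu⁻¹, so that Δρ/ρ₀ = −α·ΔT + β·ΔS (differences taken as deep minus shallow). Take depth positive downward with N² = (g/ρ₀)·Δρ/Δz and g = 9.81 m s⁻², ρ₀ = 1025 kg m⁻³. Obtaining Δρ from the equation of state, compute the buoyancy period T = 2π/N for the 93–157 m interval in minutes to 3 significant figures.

2.61 min

ΔT = -1.9 K, ΔS = +12.75 psu (deep − shallow).
Δρ/ρ₀ = −αΔT + βΔS = 3.42 × 10⁻⁴ + 0.0102 = 0.010542, so Δρ ≈ 10.81 kg m⁻³.
N² = (g/ρ₀)·Δρ/Δz = g·(Δρ/ρ₀)/Δz = 9.81 × 0.010542 / 64 = 1.6159 × 10⁻³ s⁻².
N = √(1.6159 × 10⁻³) = 0.040198 rad s⁻¹ → T = 2π/N = 156.31 s = 2.6052 min ≈ 2.61 min.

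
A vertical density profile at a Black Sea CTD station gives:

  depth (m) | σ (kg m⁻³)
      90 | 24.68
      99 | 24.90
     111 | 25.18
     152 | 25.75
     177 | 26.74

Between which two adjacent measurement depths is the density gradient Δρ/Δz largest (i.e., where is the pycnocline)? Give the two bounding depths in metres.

Compute the density gradient over each adjacent pair:
  90–99 m: Δρ/Δz = 0.22/9 = 0.024 kg m⁻⁴
  99–111 m: Δρ/Δz = 0.28/12 = 0.023 kg m⁻⁴
  111–152 m: Δρ/Δz = 0.57/41 = 0.014 kg m⁻⁴
  152–177 m: Δρ/Δz = 0.99/25 = 0.040 kg m⁻⁴
The largest gradient is in the 152–177 m interval — the pycnocline.

152–177 m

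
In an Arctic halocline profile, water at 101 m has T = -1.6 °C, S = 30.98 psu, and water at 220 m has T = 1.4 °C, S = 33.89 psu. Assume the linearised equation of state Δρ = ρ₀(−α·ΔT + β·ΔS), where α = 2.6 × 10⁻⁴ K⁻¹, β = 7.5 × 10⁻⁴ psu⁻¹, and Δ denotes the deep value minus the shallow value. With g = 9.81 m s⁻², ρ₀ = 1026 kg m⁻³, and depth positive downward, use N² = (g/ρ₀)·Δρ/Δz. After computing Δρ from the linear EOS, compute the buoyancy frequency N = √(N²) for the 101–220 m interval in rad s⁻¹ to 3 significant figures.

ΔT = +3.0 K, ΔS = +2.91 psu (deep − shallow).
Δρ/ρ₀ = −αΔT + βΔS = -7.80 × 10⁻⁴ + 2.1825 × 10⁻³ = 1.4025 × 10⁻³, so Δρ ≈ 1.439 kg m⁻³.
N² = (g/ρ₀)·Δρ/Δz = g·(Δρ/ρ₀)/Δz = 9.81 × 1.4025 × 10⁻³ / 119 = 1.1562 × 10⁻⁴ s⁻².
N = √(1.1562 × 10⁻⁴) = 0.010753 rad s⁻¹ ≈ 0.0108 rad s⁻¹.

0.0108 rad s⁻¹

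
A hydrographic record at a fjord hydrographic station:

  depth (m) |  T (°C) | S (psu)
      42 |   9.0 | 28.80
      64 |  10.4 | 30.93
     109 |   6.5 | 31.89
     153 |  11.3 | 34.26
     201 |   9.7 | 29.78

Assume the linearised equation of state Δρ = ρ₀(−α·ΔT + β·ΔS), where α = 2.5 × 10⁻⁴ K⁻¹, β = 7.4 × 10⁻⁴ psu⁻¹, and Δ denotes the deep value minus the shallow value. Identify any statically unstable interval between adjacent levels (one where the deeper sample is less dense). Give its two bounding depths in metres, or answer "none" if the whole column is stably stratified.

153–201 m

Evaluate Δρ/ρ₀ = −αΔT + βΔS across each adjacent pair:
  42–64 m: −αΔT+βΔS = −(2.5 × 10⁻⁴)(+1.4)+(7.4 × 10⁻⁴)(+2.13) = 1.2 × 10⁻³ → stable
  64–109 m: −αΔT+βΔS = −(2.5 × 10⁻⁴)(-3.9)+(7.4 × 10⁻⁴)(+0.96) = 1.7 × 10⁻³ → stable
  109–153 m: −αΔT+βΔS = −(2.5 × 10⁻⁴)(+4.8)+(7.4 × 10⁻⁴)(+2.37) = 5.5 × 10⁻⁴ → stable
  153–201 m: −αΔT+βΔS = −(2.5 × 10⁻⁴)(-1.6)+(7.4 × 10⁻⁴)(-4.48) = -2.9 × 10⁻³ → UNSTABLE
The 153–201 m interval has Δρ < 0: lighter water underlies denser water.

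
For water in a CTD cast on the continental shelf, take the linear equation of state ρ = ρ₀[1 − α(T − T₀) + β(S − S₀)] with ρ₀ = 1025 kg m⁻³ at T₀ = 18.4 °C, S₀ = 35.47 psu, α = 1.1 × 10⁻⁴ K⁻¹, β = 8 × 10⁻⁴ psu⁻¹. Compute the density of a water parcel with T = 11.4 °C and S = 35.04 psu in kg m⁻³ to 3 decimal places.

1025.437 kg m⁻³

T − T₀ = -7.0 K, S − S₀ = -0.43 psu.
Bracket = 1 − α·(-7.0) + β·(-0.43) = 1 + (4.26 × 10⁻⁴) = 1.0004260.
ρ = 1025 × 1.0004260 = 1025.437 kg m⁻³.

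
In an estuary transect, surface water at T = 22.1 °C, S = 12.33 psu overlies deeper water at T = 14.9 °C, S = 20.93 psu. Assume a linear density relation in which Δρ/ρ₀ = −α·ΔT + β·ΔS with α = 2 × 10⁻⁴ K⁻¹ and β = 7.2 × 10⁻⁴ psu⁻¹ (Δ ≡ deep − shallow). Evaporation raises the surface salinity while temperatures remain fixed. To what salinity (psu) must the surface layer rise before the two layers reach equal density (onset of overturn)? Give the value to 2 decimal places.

22.93 psu

Neutral buoyancy requires −α(T_deep − T_surf) + β(S_deep − S_surf′) = 0.
S_surf′ = S_deep − (α/β)·ΔT = 20.93 − (2 × 10⁻⁴/7.2 × 10⁻⁴)·(-7.2) = 22.9300 psu.
Increase required: 22.9300 − 12.33 = 10.6000 psu.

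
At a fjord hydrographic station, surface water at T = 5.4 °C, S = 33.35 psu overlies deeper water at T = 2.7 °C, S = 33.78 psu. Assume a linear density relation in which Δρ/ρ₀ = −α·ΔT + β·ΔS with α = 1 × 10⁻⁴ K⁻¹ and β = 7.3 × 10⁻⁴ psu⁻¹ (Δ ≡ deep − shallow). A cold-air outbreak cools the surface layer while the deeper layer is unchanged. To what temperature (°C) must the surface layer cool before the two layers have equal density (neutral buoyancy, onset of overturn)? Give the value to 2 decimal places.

-0.44 °C

Neutral buoyancy requires Δρ = 0, i.e. −α(T_deep − T_surf′) + β(S_deep − S_surf) = 0.
T_surf′ = T_deep − (β/α)·ΔS = 2.7 − (7.3 × 10⁻⁴/1 × 10⁻⁴)·(+0.43) = -0.4390 °C.
Cooling required: 5.4 − (-0.4390) = 5.8390 °C.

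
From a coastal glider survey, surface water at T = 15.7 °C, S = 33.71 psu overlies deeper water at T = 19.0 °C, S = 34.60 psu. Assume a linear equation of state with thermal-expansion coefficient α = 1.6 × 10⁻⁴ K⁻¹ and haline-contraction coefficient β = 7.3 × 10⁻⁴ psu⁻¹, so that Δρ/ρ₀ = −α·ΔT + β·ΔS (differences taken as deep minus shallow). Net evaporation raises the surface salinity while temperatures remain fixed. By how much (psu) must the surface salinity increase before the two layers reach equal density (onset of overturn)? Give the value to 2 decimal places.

0.17 psu

Neutral buoyancy requires −α(T_deep − T_surf) + β(S_deep − S_surf′) = 0.
S_surf′ = S_deep − (α/β)·ΔT = 34.60 − (1.6 × 10⁻⁴/7.3 × 10⁻⁴)·(+3.3) = 33.8767 psu.
Increase required: 33.8767 − 33.71 = 0.1667 psu.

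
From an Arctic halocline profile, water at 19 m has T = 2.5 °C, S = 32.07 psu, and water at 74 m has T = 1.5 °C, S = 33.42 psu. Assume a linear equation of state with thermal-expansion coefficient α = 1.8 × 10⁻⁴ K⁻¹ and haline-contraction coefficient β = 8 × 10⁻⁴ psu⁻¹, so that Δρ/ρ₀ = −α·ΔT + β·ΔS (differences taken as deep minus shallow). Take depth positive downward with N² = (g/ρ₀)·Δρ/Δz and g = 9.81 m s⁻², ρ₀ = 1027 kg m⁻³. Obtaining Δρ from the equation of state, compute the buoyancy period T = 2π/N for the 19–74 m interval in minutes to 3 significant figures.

ΔT = -1.0 K, ΔS = +1.35 psu (deep − shallow).
Δρ/ρ₀ = −αΔT + βΔS = 1.80 × 10⁻⁴ + 1.08 × 10⁻³ = 1.26 × 10⁻³, so Δρ ≈ 1.294 kg m⁻³.
N² = (g/ρ₀)·Δρ/Δz = g·(Δρ/ρ₀)/Δz = 9.81 × 1.26 × 10⁻³ / 55 = 2.2474 × 10⁻⁴ s⁻².
N = √(2.2474 × 10⁻⁴) = 0.014991 rad s⁻¹ → T = 2π/N = 419.13 s = 6.9855 min ≈ 6.99 min.

6.99 min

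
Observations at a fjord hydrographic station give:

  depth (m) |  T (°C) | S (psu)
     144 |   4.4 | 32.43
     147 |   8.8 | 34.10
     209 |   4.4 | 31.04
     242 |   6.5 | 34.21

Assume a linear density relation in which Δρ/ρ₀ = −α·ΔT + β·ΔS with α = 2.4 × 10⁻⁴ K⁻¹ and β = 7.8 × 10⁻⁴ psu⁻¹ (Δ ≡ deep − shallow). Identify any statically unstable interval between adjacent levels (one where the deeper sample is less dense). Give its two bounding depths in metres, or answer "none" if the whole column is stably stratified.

147–209 m

Evaluate Δρ/ρ₀ = −αΔT + βΔS across each adjacent pair:
  144–147 m: −αΔT+βΔS = −(2.4 × 10⁻⁴)(+4.4)+(7.8 × 10⁻⁴)(+1.67) = 2.5 × 10⁻⁴ → stable
  147–209 m: −αΔT+βΔS = −(2.4 × 10⁻⁴)(-4.4)+(7.8 × 10⁻⁴)(-3.06) = -1.3 × 10⁻³ → UNSTABLE
  209–242 m: −αΔT+βΔS = −(2.4 × 10⁻⁴)(+2.1)+(7.8 × 10⁻⁴)(+3.17) = 2.0 × 10⁻³ → stable
The 147–209 m interval has Δρ < 0: lighter water underlies denser water.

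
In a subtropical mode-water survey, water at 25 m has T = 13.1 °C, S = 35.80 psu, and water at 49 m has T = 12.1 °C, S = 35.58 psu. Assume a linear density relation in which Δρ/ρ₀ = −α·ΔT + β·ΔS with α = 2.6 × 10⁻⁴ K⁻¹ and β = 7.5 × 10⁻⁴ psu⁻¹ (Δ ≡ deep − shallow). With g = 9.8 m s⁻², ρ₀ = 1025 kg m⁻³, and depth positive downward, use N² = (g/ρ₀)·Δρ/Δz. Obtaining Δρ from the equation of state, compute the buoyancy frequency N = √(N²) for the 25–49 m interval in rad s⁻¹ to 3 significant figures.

6.23 × 10⁻³ rad s⁻¹

ΔT = -1.0 K, ΔS = -0.22 psu (deep − shallow).
Δρ/ρ₀ = −αΔT + βΔS = 2.60 × 10⁻⁴ − 1.65 × 10⁻⁴ = 9.50 × 10⁻⁵, so Δρ ≈ 0.09737 kg m⁻³.
N² = (g/ρ₀)·Δρ/Δz = g·(Δρ/ρ₀)/Δz = 9.8 × 9.50 × 10⁻⁵ / 24 = 3.8792 × 10⁻⁵ s⁻².
N = √(3.8792 × 10⁻⁵) = 6.2283 × 10⁻³ rad s⁻¹ ≈ 6.23 × 10⁻³ rad s⁻¹.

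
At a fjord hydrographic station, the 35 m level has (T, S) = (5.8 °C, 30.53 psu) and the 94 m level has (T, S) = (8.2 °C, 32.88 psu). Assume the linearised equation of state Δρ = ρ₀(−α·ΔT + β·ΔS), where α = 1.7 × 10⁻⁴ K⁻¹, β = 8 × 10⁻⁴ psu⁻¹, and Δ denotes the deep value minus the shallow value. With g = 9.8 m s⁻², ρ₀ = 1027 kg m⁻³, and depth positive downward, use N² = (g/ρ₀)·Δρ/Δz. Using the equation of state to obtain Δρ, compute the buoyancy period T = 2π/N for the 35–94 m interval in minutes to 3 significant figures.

ΔT = +2.4 K, ΔS = +2.35 psu (deep − shallow).
Δρ/ρ₀ = −αΔT + βΔS = -4.08 × 10⁻⁴ + 1.88 × 10⁻³ = 1.472 × 10⁻³, so Δρ ≈ 1.512 kg m⁻³.
N² = (g/ρ₀)·Δρ/Δz = g·(Δρ/ρ₀)/Δz = 9.8 × 1.472 × 10⁻³ / 59 = 2.4450 × 10⁻⁴ s⁻².
N = √(2.4450 × 10⁻⁴) = 0.015636 rad s⁻¹ → T = 2π/N = 401.84 s = 6.6973 min ≈ 6.70 min.

6.70 min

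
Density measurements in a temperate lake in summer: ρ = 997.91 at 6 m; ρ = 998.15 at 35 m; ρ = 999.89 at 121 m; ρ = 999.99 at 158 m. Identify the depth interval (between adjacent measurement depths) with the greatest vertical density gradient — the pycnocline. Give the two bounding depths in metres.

Compute the density gradient over each adjacent pair:
  6–35 m: Δρ/Δz = 0.24/29 = 8.3 × 10⁻³ kg m⁻⁴
  35–121 m: Δρ/Δz = 1.74/86 = 0.020 kg m⁻⁴
  121–158 m: Δρ/Δz = 0.10/37 = 2.7 × 10⁻³ kg m⁻⁴
The largest gradient is in the 35–121 m interval — the pycnocline.

35–121 m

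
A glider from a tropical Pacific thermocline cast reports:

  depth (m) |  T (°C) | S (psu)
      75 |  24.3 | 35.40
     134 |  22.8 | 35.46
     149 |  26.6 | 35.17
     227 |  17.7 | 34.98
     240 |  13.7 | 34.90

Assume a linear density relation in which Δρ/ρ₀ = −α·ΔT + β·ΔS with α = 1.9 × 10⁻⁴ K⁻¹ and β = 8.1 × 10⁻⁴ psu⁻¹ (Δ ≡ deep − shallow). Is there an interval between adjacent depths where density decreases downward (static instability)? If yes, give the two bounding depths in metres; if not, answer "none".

134–149 m

Evaluate Δρ/ρ₀ = −αΔT + βΔS across each adjacent pair:
  75–134 m: −αΔT+βΔS = −(1.9 × 10⁻⁴)(-1.5)+(8.1 × 10⁻⁴)(+0.06) = 3.3 × 10⁻⁴ → stable
  134–149 m: −αΔT+βΔS = −(1.9 × 10⁻⁴)(+3.8)+(8.1 × 10⁻⁴)(-0.29) = -9.6 × 10⁻⁴ → UNSTABLE
  149–227 m: −αΔT+βΔS = −(1.9 × 10⁻⁴)(-8.9)+(8.1 × 10⁻⁴)(-0.19) = 1.5 × 10⁻³ → stable
  227–240 m: −αΔT+βΔS = −(1.9 × 10⁻⁴)(-4.0)+(8.1 × 10⁻⁴)(-0.08) = 7.0 × 10⁻⁴ → stable
The 134–149 m interval has Δρ < 0: lighter water underlies denser water.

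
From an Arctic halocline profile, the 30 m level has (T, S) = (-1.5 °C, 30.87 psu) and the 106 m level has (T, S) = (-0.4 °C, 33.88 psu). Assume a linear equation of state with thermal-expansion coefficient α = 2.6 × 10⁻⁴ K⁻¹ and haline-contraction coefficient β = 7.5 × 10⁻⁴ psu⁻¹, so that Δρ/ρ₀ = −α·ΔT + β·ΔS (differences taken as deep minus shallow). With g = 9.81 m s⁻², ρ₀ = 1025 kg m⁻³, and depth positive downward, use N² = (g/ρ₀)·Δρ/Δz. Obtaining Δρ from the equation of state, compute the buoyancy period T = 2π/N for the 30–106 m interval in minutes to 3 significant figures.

ΔT = +1.1 K, ΔS = +3.01 psu (deep − shallow).
Δρ/ρ₀ = −αΔT + βΔS = -2.86 × 10⁻⁴ + 2.2575 × 10⁻³ = 1.9715 × 10⁻³, so Δρ ≈ 2.021 kg m⁻³.
N² = (g/ρ₀)·Δρ/Δz = g·(Δρ/ρ₀)/Δz = 9.81 × 1.9715 × 10⁻³ / 76 = 2.5448 × 10⁻⁴ s⁻².
N = √(2.5448 × 10⁻⁴) = 0.015952 rad s⁻¹ → T = 2π/N = 393.88 s = 6.5647 min ≈ 6.56 min.

6.56 min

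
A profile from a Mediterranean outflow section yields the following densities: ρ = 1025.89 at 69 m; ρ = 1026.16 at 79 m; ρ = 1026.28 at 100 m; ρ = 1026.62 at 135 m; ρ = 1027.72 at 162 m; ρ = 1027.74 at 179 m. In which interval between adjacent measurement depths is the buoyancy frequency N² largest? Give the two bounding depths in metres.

135–162 m

Compute the density gradient over each adjacent pair:
  69–79 m: Δρ/Δz = 0.27/10 = 0.027 kg m⁻⁴
  79–100 m: Δρ/Δz = 0.12/21 = 5.7 × 10⁻³ kg m⁻⁴
  100–135 m: Δρ/Δz = 0.34/35 = 9.7 × 10⁻³ kg m⁻⁴
  135–162 m: Δρ/Δz = 1.10/27 = 0.041 kg m⁻⁴
  162–179 m: Δρ/Δz = 0.02/17 = 1.2 × 10⁻³ kg m⁻⁴
The largest gradient is in the 135–162 m interval — the pycnocline.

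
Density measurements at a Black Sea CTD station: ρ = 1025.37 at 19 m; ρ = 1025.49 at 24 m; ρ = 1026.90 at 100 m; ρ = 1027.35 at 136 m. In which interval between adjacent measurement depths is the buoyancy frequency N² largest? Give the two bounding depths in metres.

19–24 m

Compute the density gradient over each adjacent pair:
  19–24 m: Δρ/Δz = 0.12/5 = 0.024 kg m⁻⁴
  24–100 m: Δρ/Δz = 1.41/76 = 0.019 kg m⁻⁴
  100–136 m: Δρ/Δz = 0.45/36 = 0.013 kg m⁻⁴
The largest gradient is in the 19–24 m interval — the pycnocline.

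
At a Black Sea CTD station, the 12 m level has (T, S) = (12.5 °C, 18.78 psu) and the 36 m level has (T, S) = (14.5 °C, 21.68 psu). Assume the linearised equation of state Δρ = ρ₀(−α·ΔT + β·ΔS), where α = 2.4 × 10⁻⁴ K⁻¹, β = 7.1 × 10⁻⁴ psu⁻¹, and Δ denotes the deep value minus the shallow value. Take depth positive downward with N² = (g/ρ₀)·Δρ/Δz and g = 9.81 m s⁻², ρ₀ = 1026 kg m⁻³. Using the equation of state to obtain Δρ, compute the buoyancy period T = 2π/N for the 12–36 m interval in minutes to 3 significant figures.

4.12 min

ΔT = +2.0 K, ΔS = +2.90 psu (deep − shallow).
Δρ/ρ₀ = −αΔT + βΔS = -4.80 × 10⁻⁴ + 2.059 × 10⁻³ = 1.579 × 10⁻³, so Δρ ≈ 1.620 kg m⁻³.
N² = (g/ρ₀)·Δρ/Δz = g·(Δρ/ρ₀)/Δz = 9.81 × 1.579 × 10⁻³ / 24 = 6.4542 × 10⁻⁴ s⁻².
N = √(6.4542 × 10⁻⁴) = 0.025405 rad s⁻¹ → T = 2π/N = 247.32 s = 4.1220 min ≈ 4.12 min.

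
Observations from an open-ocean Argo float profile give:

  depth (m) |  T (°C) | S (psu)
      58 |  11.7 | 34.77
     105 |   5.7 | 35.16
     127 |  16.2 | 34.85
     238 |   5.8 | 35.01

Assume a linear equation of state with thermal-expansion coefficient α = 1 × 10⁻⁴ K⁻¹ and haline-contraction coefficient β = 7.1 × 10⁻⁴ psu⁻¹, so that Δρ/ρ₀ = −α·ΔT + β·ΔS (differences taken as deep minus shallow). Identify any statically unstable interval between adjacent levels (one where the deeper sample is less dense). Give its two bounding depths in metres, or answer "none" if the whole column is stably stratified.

Evaluate Δρ/ρ₀ = −αΔT + βΔS across each adjacent pair:
  58–105 m: −αΔT+βΔS = −(1 × 10⁻⁴)(-6.0)+(7.1 × 10⁻⁴)(+0.39) = 8.8 × 10⁻⁴ → stable
  105–127 m: −αΔT+βΔS = −(1 × 10⁻⁴)(+10.5)+(7.1 × 10⁻⁴)(-0.31) = -1.3 × 10⁻³ → UNSTABLE
  127–238 m: −αΔT+βΔS = −(1 × 10⁻⁴)(-10.4)+(7.1 × 10⁻⁴)(+0.16) = 1.2 × 10⁻³ → stable
The 105–127 m interval has Δρ < 0: lighter water underlies denser water.

105–127 m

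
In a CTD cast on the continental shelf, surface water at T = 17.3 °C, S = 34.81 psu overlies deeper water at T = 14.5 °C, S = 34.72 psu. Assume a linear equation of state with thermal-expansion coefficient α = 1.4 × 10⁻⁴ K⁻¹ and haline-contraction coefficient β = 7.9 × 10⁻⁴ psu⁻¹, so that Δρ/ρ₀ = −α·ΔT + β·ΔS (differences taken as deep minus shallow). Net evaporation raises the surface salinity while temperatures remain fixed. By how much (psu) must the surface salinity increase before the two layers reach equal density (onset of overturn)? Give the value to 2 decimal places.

Neutral buoyancy requires −α(T_deep − T_surf) + β(S_deep − S_surf′) = 0.
S_surf′ = S_deep − (α/β)·ΔT = 34.72 − (1.4 × 10⁻⁴/7.9 × 10⁻⁴)·(-2.8) = 35.2162 psu.
Increase required: 35.2162 − 34.81 = 0.4062 psu.

0.41 psu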